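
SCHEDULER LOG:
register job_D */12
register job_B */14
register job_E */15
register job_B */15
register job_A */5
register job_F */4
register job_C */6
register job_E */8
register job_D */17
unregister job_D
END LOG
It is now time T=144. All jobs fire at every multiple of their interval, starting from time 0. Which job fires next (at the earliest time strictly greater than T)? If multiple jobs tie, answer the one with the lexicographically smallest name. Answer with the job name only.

Answer: job_A

Derivation:
Op 1: register job_D */12 -> active={job_D:*/12}
Op 2: register job_B */14 -> active={job_B:*/14, job_D:*/12}
Op 3: register job_E */15 -> active={job_B:*/14, job_D:*/12, job_E:*/15}
Op 4: register job_B */15 -> active={job_B:*/15, job_D:*/12, job_E:*/15}
Op 5: register job_A */5 -> active={job_A:*/5, job_B:*/15, job_D:*/12, job_E:*/15}
Op 6: register job_F */4 -> active={job_A:*/5, job_B:*/15, job_D:*/12, job_E:*/15, job_F:*/4}
Op 7: register job_C */6 -> active={job_A:*/5, job_B:*/15, job_C:*/6, job_D:*/12, job_E:*/15, job_F:*/4}
Op 8: register job_E */8 -> active={job_A:*/5, job_B:*/15, job_C:*/6, job_D:*/12, job_E:*/8, job_F:*/4}
Op 9: register job_D */17 -> active={job_A:*/5, job_B:*/15, job_C:*/6, job_D:*/17, job_E:*/8, job_F:*/4}
Op 10: unregister job_D -> active={job_A:*/5, job_B:*/15, job_C:*/6, job_E:*/8, job_F:*/4}
  job_A: interval 5, next fire after T=144 is 145
  job_B: interval 15, next fire after T=144 is 150
  job_C: interval 6, next fire after T=144 is 150
  job_E: interval 8, next fire after T=144 is 152
  job_F: interval 4, next fire after T=144 is 148
Earliest = 145, winner (lex tiebreak) = job_A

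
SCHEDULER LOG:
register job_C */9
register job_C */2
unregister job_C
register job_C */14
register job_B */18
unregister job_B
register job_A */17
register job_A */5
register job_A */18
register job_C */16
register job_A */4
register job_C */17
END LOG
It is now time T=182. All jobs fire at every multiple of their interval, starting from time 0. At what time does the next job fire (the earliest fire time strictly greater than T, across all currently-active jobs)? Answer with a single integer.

Answer: 184

Derivation:
Op 1: register job_C */9 -> active={job_C:*/9}
Op 2: register job_C */2 -> active={job_C:*/2}
Op 3: unregister job_C -> active={}
Op 4: register job_C */14 -> active={job_C:*/14}
Op 5: register job_B */18 -> active={job_B:*/18, job_C:*/14}
Op 6: unregister job_B -> active={job_C:*/14}
Op 7: register job_A */17 -> active={job_A:*/17, job_C:*/14}
Op 8: register job_A */5 -> active={job_A:*/5, job_C:*/14}
Op 9: register job_A */18 -> active={job_A:*/18, job_C:*/14}
Op 10: register job_C */16 -> active={job_A:*/18, job_C:*/16}
Op 11: register job_A */4 -> active={job_A:*/4, job_C:*/16}
Op 12: register job_C */17 -> active={job_A:*/4, job_C:*/17}
  job_A: interval 4, next fire after T=182 is 184
  job_C: interval 17, next fire after T=182 is 187
Earliest fire time = 184 (job job_A)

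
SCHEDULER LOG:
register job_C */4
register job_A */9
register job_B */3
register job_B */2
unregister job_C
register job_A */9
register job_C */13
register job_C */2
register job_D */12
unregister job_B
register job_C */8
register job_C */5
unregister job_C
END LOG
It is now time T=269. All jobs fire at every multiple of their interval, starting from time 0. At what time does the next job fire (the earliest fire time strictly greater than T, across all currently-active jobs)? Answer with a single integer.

Answer: 270

Derivation:
Op 1: register job_C */4 -> active={job_C:*/4}
Op 2: register job_A */9 -> active={job_A:*/9, job_C:*/4}
Op 3: register job_B */3 -> active={job_A:*/9, job_B:*/3, job_C:*/4}
Op 4: register job_B */2 -> active={job_A:*/9, job_B:*/2, job_C:*/4}
Op 5: unregister job_C -> active={job_A:*/9, job_B:*/2}
Op 6: register job_A */9 -> active={job_A:*/9, job_B:*/2}
Op 7: register job_C */13 -> active={job_A:*/9, job_B:*/2, job_C:*/13}
Op 8: register job_C */2 -> active={job_A:*/9, job_B:*/2, job_C:*/2}
Op 9: register job_D */12 -> active={job_A:*/9, job_B:*/2, job_C:*/2, job_D:*/12}
Op 10: unregister job_B -> active={job_A:*/9, job_C:*/2, job_D:*/12}
Op 11: register job_C */8 -> active={job_A:*/9, job_C:*/8, job_D:*/12}
Op 12: register job_C */5 -> active={job_A:*/9, job_C:*/5, job_D:*/12}
Op 13: unregister job_C -> active={job_A:*/9, job_D:*/12}
  job_A: interval 9, next fire after T=269 is 270
  job_D: interval 12, next fire after T=269 is 276
Earliest fire time = 270 (job job_A)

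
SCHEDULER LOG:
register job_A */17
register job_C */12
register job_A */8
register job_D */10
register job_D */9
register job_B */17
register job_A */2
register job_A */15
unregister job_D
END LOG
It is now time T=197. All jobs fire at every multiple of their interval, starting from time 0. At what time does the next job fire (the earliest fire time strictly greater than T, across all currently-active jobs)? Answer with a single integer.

Answer: 204

Derivation:
Op 1: register job_A */17 -> active={job_A:*/17}
Op 2: register job_C */12 -> active={job_A:*/17, job_C:*/12}
Op 3: register job_A */8 -> active={job_A:*/8, job_C:*/12}
Op 4: register job_D */10 -> active={job_A:*/8, job_C:*/12, job_D:*/10}
Op 5: register job_D */9 -> active={job_A:*/8, job_C:*/12, job_D:*/9}
Op 6: register job_B */17 -> active={job_A:*/8, job_B:*/17, job_C:*/12, job_D:*/9}
Op 7: register job_A */2 -> active={job_A:*/2, job_B:*/17, job_C:*/12, job_D:*/9}
Op 8: register job_A */15 -> active={job_A:*/15, job_B:*/17, job_C:*/12, job_D:*/9}
Op 9: unregister job_D -> active={job_A:*/15, job_B:*/17, job_C:*/12}
  job_A: interval 15, next fire after T=197 is 210
  job_B: interval 17, next fire after T=197 is 204
  job_C: interval 12, next fire after T=197 is 204
Earliest fire time = 204 (job job_B)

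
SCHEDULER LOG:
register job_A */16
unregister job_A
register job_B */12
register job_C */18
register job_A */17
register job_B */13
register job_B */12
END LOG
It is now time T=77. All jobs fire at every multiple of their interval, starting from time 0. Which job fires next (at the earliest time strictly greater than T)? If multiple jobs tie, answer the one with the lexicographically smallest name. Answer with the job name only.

Op 1: register job_A */16 -> active={job_A:*/16}
Op 2: unregister job_A -> active={}
Op 3: register job_B */12 -> active={job_B:*/12}
Op 4: register job_C */18 -> active={job_B:*/12, job_C:*/18}
Op 5: register job_A */17 -> active={job_A:*/17, job_B:*/12, job_C:*/18}
Op 6: register job_B */13 -> active={job_A:*/17, job_B:*/13, job_C:*/18}
Op 7: register job_B */12 -> active={job_A:*/17, job_B:*/12, job_C:*/18}
  job_A: interval 17, next fire after T=77 is 85
  job_B: interval 12, next fire after T=77 is 84
  job_C: interval 18, next fire after T=77 is 90
Earliest = 84, winner (lex tiebreak) = job_B

Answer: job_B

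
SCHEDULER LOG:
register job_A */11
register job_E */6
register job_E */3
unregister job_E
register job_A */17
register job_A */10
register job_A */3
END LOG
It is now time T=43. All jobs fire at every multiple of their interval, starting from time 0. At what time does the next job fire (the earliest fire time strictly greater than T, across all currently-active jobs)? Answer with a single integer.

Op 1: register job_A */11 -> active={job_A:*/11}
Op 2: register job_E */6 -> active={job_A:*/11, job_E:*/6}
Op 3: register job_E */3 -> active={job_A:*/11, job_E:*/3}
Op 4: unregister job_E -> active={job_A:*/11}
Op 5: register job_A */17 -> active={job_A:*/17}
Op 6: register job_A */10 -> active={job_A:*/10}
Op 7: register job_A */3 -> active={job_A:*/3}
  job_A: interval 3, next fire after T=43 is 45
Earliest fire time = 45 (job job_A)

Answer: 45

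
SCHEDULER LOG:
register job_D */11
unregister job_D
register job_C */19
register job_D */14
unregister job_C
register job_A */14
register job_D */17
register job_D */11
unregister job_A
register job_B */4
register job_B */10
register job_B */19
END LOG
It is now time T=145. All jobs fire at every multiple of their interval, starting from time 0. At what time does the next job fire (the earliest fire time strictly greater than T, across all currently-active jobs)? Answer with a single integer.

Answer: 152

Derivation:
Op 1: register job_D */11 -> active={job_D:*/11}
Op 2: unregister job_D -> active={}
Op 3: register job_C */19 -> active={job_C:*/19}
Op 4: register job_D */14 -> active={job_C:*/19, job_D:*/14}
Op 5: unregister job_C -> active={job_D:*/14}
Op 6: register job_A */14 -> active={job_A:*/14, job_D:*/14}
Op 7: register job_D */17 -> active={job_A:*/14, job_D:*/17}
Op 8: register job_D */11 -> active={job_A:*/14, job_D:*/11}
Op 9: unregister job_A -> active={job_D:*/11}
Op 10: register job_B */4 -> active={job_B:*/4, job_D:*/11}
Op 11: register job_B */10 -> active={job_B:*/10, job_D:*/11}
Op 12: register job_B */19 -> active={job_B:*/19, job_D:*/11}
  job_B: interval 19, next fire after T=145 is 152
  job_D: interval 11, next fire after T=145 is 154
Earliest fire time = 152 (job job_B)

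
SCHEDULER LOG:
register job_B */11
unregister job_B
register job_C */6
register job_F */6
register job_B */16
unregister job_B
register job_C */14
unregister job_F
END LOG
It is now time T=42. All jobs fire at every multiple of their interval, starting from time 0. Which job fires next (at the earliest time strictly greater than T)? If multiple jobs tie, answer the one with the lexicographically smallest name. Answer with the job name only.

Answer: job_C

Derivation:
Op 1: register job_B */11 -> active={job_B:*/11}
Op 2: unregister job_B -> active={}
Op 3: register job_C */6 -> active={job_C:*/6}
Op 4: register job_F */6 -> active={job_C:*/6, job_F:*/6}
Op 5: register job_B */16 -> active={job_B:*/16, job_C:*/6, job_F:*/6}
Op 6: unregister job_B -> active={job_C:*/6, job_F:*/6}
Op 7: register job_C */14 -> active={job_C:*/14, job_F:*/6}
Op 8: unregister job_F -> active={job_C:*/14}
  job_C: interval 14, next fire after T=42 is 56
Earliest = 56, winner (lex tiebreak) = job_C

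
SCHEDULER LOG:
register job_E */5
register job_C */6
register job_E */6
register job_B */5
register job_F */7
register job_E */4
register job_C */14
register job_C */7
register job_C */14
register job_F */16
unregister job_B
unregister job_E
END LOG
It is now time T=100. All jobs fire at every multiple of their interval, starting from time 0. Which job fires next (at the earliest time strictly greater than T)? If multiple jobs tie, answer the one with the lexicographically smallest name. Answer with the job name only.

Answer: job_C

Derivation:
Op 1: register job_E */5 -> active={job_E:*/5}
Op 2: register job_C */6 -> active={job_C:*/6, job_E:*/5}
Op 3: register job_E */6 -> active={job_C:*/6, job_E:*/6}
Op 4: register job_B */5 -> active={job_B:*/5, job_C:*/6, job_E:*/6}
Op 5: register job_F */7 -> active={job_B:*/5, job_C:*/6, job_E:*/6, job_F:*/7}
Op 6: register job_E */4 -> active={job_B:*/5, job_C:*/6, job_E:*/4, job_F:*/7}
Op 7: register job_C */14 -> active={job_B:*/5, job_C:*/14, job_E:*/4, job_F:*/7}
Op 8: register job_C */7 -> active={job_B:*/5, job_C:*/7, job_E:*/4, job_F:*/7}
Op 9: register job_C */14 -> active={job_B:*/5, job_C:*/14, job_E:*/4, job_F:*/7}
Op 10: register job_F */16 -> active={job_B:*/5, job_C:*/14, job_E:*/4, job_F:*/16}
Op 11: unregister job_B -> active={job_C:*/14, job_E:*/4, job_F:*/16}
Op 12: unregister job_E -> active={job_C:*/14, job_F:*/16}
  job_C: interval 14, next fire after T=100 is 112
  job_F: interval 16, next fire after T=100 is 112
Earliest = 112, winner (lex tiebreak) = job_C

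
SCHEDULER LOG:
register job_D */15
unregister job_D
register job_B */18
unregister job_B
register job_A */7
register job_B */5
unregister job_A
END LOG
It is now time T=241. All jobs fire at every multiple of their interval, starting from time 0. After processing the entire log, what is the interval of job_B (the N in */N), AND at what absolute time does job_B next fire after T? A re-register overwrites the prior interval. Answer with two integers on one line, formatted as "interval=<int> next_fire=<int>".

Answer: interval=5 next_fire=245

Derivation:
Op 1: register job_D */15 -> active={job_D:*/15}
Op 2: unregister job_D -> active={}
Op 3: register job_B */18 -> active={job_B:*/18}
Op 4: unregister job_B -> active={}
Op 5: register job_A */7 -> active={job_A:*/7}
Op 6: register job_B */5 -> active={job_A:*/7, job_B:*/5}
Op 7: unregister job_A -> active={job_B:*/5}
Final interval of job_B = 5
Next fire of job_B after T=241: (241//5+1)*5 = 245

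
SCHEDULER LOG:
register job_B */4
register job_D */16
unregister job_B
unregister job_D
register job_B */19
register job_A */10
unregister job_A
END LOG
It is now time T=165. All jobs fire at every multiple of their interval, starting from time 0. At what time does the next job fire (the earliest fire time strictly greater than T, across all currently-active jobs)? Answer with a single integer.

Answer: 171

Derivation:
Op 1: register job_B */4 -> active={job_B:*/4}
Op 2: register job_D */16 -> active={job_B:*/4, job_D:*/16}
Op 3: unregister job_B -> active={job_D:*/16}
Op 4: unregister job_D -> active={}
Op 5: register job_B */19 -> active={job_B:*/19}
Op 6: register job_A */10 -> active={job_A:*/10, job_B:*/19}
Op 7: unregister job_A -> active={job_B:*/19}
  job_B: interval 19, next fire after T=165 is 171
Earliest fire time = 171 (job job_B)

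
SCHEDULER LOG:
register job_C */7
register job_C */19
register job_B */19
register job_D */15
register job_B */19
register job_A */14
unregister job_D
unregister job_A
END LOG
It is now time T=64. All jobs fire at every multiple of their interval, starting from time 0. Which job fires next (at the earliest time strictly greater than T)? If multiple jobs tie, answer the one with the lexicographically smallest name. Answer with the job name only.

Answer: job_B

Derivation:
Op 1: register job_C */7 -> active={job_C:*/7}
Op 2: register job_C */19 -> active={job_C:*/19}
Op 3: register job_B */19 -> active={job_B:*/19, job_C:*/19}
Op 4: register job_D */15 -> active={job_B:*/19, job_C:*/19, job_D:*/15}
Op 5: register job_B */19 -> active={job_B:*/19, job_C:*/19, job_D:*/15}
Op 6: register job_A */14 -> active={job_A:*/14, job_B:*/19, job_C:*/19, job_D:*/15}
Op 7: unregister job_D -> active={job_A:*/14, job_B:*/19, job_C:*/19}
Op 8: unregister job_A -> active={job_B:*/19, job_C:*/19}
  job_B: interval 19, next fire after T=64 is 76
  job_C: interval 19, next fire after T=64 is 76
Earliest = 76, winner (lex tiebreak) = job_B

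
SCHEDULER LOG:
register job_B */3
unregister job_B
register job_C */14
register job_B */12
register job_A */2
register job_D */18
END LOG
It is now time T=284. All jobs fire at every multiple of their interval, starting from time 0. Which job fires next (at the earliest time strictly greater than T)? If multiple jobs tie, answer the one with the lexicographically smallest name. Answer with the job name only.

Op 1: register job_B */3 -> active={job_B:*/3}
Op 2: unregister job_B -> active={}
Op 3: register job_C */14 -> active={job_C:*/14}
Op 4: register job_B */12 -> active={job_B:*/12, job_C:*/14}
Op 5: register job_A */2 -> active={job_A:*/2, job_B:*/12, job_C:*/14}
Op 6: register job_D */18 -> active={job_A:*/2, job_B:*/12, job_C:*/14, job_D:*/18}
  job_A: interval 2, next fire after T=284 is 286
  job_B: interval 12, next fire after T=284 is 288
  job_C: interval 14, next fire after T=284 is 294
  job_D: interval 18, next fire after T=284 is 288
Earliest = 286, winner (lex tiebreak) = job_A

Answer: job_A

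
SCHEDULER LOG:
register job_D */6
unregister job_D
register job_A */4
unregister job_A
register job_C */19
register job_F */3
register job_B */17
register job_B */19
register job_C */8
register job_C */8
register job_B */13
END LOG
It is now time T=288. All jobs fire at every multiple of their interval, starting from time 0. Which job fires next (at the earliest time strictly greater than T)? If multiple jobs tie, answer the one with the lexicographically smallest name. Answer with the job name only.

Op 1: register job_D */6 -> active={job_D:*/6}
Op 2: unregister job_D -> active={}
Op 3: register job_A */4 -> active={job_A:*/4}
Op 4: unregister job_A -> active={}
Op 5: register job_C */19 -> active={job_C:*/19}
Op 6: register job_F */3 -> active={job_C:*/19, job_F:*/3}
Op 7: register job_B */17 -> active={job_B:*/17, job_C:*/19, job_F:*/3}
Op 8: register job_B */19 -> active={job_B:*/19, job_C:*/19, job_F:*/3}
Op 9: register job_C */8 -> active={job_B:*/19, job_C:*/8, job_F:*/3}
Op 10: register job_C */8 -> active={job_B:*/19, job_C:*/8, job_F:*/3}
Op 11: register job_B */13 -> active={job_B:*/13, job_C:*/8, job_F:*/3}
  job_B: interval 13, next fire after T=288 is 299
  job_C: interval 8, next fire after T=288 is 296
  job_F: interval 3, next fire after T=288 is 291
Earliest = 291, winner (lex tiebreak) = job_F

Answer: job_F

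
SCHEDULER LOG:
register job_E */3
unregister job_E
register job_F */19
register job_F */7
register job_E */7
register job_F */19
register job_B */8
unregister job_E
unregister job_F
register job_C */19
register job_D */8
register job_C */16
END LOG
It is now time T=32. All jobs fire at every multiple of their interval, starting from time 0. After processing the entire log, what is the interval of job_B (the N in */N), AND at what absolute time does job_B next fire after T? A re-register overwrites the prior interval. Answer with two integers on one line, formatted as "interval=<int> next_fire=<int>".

Op 1: register job_E */3 -> active={job_E:*/3}
Op 2: unregister job_E -> active={}
Op 3: register job_F */19 -> active={job_F:*/19}
Op 4: register job_F */7 -> active={job_F:*/7}
Op 5: register job_E */7 -> active={job_E:*/7, job_F:*/7}
Op 6: register job_F */19 -> active={job_E:*/7, job_F:*/19}
Op 7: register job_B */8 -> active={job_B:*/8, job_E:*/7, job_F:*/19}
Op 8: unregister job_E -> active={job_B:*/8, job_F:*/19}
Op 9: unregister job_F -> active={job_B:*/8}
Op 10: register job_C */19 -> active={job_B:*/8, job_C:*/19}
Op 11: register job_D */8 -> active={job_B:*/8, job_C:*/19, job_D:*/8}
Op 12: register job_C */16 -> active={job_B:*/8, job_C:*/16, job_D:*/8}
Final interval of job_B = 8
Next fire of job_B after T=32: (32//8+1)*8 = 40

Answer: interval=8 next_fire=40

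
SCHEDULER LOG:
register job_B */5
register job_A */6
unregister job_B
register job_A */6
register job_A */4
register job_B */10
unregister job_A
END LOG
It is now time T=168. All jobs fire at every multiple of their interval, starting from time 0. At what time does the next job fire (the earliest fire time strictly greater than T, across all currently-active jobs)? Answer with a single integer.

Op 1: register job_B */5 -> active={job_B:*/5}
Op 2: register job_A */6 -> active={job_A:*/6, job_B:*/5}
Op 3: unregister job_B -> active={job_A:*/6}
Op 4: register job_A */6 -> active={job_A:*/6}
Op 5: register job_A */4 -> active={job_A:*/4}
Op 6: register job_B */10 -> active={job_A:*/4, job_B:*/10}
Op 7: unregister job_A -> active={job_B:*/10}
  job_B: interval 10, next fire after T=168 is 170
Earliest fire time = 170 (job job_B)

Answer: 170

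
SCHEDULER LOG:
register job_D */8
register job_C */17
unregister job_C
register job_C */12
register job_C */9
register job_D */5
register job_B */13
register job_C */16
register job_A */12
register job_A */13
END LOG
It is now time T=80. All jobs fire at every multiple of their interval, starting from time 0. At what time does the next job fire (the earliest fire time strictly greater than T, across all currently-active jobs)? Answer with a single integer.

Answer: 85

Derivation:
Op 1: register job_D */8 -> active={job_D:*/8}
Op 2: register job_C */17 -> active={job_C:*/17, job_D:*/8}
Op 3: unregister job_C -> active={job_D:*/8}
Op 4: register job_C */12 -> active={job_C:*/12, job_D:*/8}
Op 5: register job_C */9 -> active={job_C:*/9, job_D:*/8}
Op 6: register job_D */5 -> active={job_C:*/9, job_D:*/5}
Op 7: register job_B */13 -> active={job_B:*/13, job_C:*/9, job_D:*/5}
Op 8: register job_C */16 -> active={job_B:*/13, job_C:*/16, job_D:*/5}
Op 9: register job_A */12 -> active={job_A:*/12, job_B:*/13, job_C:*/16, job_D:*/5}
Op 10: register job_A */13 -> active={job_A:*/13, job_B:*/13, job_C:*/16, job_D:*/5}
  job_A: interval 13, next fire after T=80 is 91
  job_B: interval 13, next fire after T=80 is 91
  job_C: interval 16, next fire after T=80 is 96
  job_D: interval 5, next fire after T=80 is 85
Earliest fire time = 85 (job job_D)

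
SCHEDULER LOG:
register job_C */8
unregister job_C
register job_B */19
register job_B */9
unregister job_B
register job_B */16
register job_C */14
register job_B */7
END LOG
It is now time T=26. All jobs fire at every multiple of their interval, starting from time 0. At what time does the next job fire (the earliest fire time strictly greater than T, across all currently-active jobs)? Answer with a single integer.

Answer: 28

Derivation:
Op 1: register job_C */8 -> active={job_C:*/8}
Op 2: unregister job_C -> active={}
Op 3: register job_B */19 -> active={job_B:*/19}
Op 4: register job_B */9 -> active={job_B:*/9}
Op 5: unregister job_B -> active={}
Op 6: register job_B */16 -> active={job_B:*/16}
Op 7: register job_C */14 -> active={job_B:*/16, job_C:*/14}
Op 8: register job_B */7 -> active={job_B:*/7, job_C:*/14}
  job_B: interval 7, next fire after T=26 is 28
  job_C: interval 14, next fire after T=26 is 28
Earliest fire time = 28 (job job_B)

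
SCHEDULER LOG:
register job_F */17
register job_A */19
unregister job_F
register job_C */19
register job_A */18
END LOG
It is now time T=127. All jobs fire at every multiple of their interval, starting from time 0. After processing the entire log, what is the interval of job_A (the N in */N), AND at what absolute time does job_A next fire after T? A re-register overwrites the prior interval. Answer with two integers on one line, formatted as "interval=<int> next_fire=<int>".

Answer: interval=18 next_fire=144

Derivation:
Op 1: register job_F */17 -> active={job_F:*/17}
Op 2: register job_A */19 -> active={job_A:*/19, job_F:*/17}
Op 3: unregister job_F -> active={job_A:*/19}
Op 4: register job_C */19 -> active={job_A:*/19, job_C:*/19}
Op 5: register job_A */18 -> active={job_A:*/18, job_C:*/19}
Final interval of job_A = 18
Next fire of job_A after T=127: (127//18+1)*18 = 144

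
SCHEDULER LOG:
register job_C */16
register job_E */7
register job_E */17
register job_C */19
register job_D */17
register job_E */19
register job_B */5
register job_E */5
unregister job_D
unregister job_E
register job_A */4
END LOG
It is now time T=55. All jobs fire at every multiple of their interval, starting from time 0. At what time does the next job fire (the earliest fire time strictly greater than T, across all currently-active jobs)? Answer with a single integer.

Answer: 56

Derivation:
Op 1: register job_C */16 -> active={job_C:*/16}
Op 2: register job_E */7 -> active={job_C:*/16, job_E:*/7}
Op 3: register job_E */17 -> active={job_C:*/16, job_E:*/17}
Op 4: register job_C */19 -> active={job_C:*/19, job_E:*/17}
Op 5: register job_D */17 -> active={job_C:*/19, job_D:*/17, job_E:*/17}
Op 6: register job_E */19 -> active={job_C:*/19, job_D:*/17, job_E:*/19}
Op 7: register job_B */5 -> active={job_B:*/5, job_C:*/19, job_D:*/17, job_E:*/19}
Op 8: register job_E */5 -> active={job_B:*/5, job_C:*/19, job_D:*/17, job_E:*/5}
Op 9: unregister job_D -> active={job_B:*/5, job_C:*/19, job_E:*/5}
Op 10: unregister job_E -> active={job_B:*/5, job_C:*/19}
Op 11: register job_A */4 -> active={job_A:*/4, job_B:*/5, job_C:*/19}
  job_A: interval 4, next fire after T=55 is 56
  job_B: interval 5, next fire after T=55 is 60
  job_C: interval 19, next fire after T=55 is 57
Earliest fire time = 56 (job job_A)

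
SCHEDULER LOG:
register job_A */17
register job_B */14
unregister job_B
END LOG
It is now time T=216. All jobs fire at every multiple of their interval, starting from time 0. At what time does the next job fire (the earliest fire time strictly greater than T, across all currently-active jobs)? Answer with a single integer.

Answer: 221

Derivation:
Op 1: register job_A */17 -> active={job_A:*/17}
Op 2: register job_B */14 -> active={job_A:*/17, job_B:*/14}
Op 3: unregister job_B -> active={job_A:*/17}
  job_A: interval 17, next fire after T=216 is 221
Earliest fire time = 221 (job job_A)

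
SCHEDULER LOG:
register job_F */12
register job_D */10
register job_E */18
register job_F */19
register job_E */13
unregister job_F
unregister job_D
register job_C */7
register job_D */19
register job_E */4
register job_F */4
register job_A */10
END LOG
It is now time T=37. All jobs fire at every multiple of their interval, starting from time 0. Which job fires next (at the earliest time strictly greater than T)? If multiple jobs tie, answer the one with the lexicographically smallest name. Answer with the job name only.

Answer: job_D

Derivation:
Op 1: register job_F */12 -> active={job_F:*/12}
Op 2: register job_D */10 -> active={job_D:*/10, job_F:*/12}
Op 3: register job_E */18 -> active={job_D:*/10, job_E:*/18, job_F:*/12}
Op 4: register job_F */19 -> active={job_D:*/10, job_E:*/18, job_F:*/19}
Op 5: register job_E */13 -> active={job_D:*/10, job_E:*/13, job_F:*/19}
Op 6: unregister job_F -> active={job_D:*/10, job_E:*/13}
Op 7: unregister job_D -> active={job_E:*/13}
Op 8: register job_C */7 -> active={job_C:*/7, job_E:*/13}
Op 9: register job_D */19 -> active={job_C:*/7, job_D:*/19, job_E:*/13}
Op 10: register job_E */4 -> active={job_C:*/7, job_D:*/19, job_E:*/4}
Op 11: register job_F */4 -> active={job_C:*/7, job_D:*/19, job_E:*/4, job_F:*/4}
Op 12: register job_A */10 -> active={job_A:*/10, job_C:*/7, job_D:*/19, job_E:*/4, job_F:*/4}
  job_A: interval 10, next fire after T=37 is 40
  job_C: interval 7, next fire after T=37 is 42
  job_D: interval 19, next fire after T=37 is 38
  job_E: interval 4, next fire after T=37 is 40
  job_F: interval 4, next fire after T=37 is 40
Earliest = 38, winner (lex tiebreak) = job_D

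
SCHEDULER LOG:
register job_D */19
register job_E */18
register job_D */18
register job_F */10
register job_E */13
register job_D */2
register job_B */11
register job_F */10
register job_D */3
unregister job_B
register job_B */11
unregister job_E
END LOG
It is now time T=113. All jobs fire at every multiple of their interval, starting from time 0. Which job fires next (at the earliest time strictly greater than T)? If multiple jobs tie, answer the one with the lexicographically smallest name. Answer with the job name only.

Op 1: register job_D */19 -> active={job_D:*/19}
Op 2: register job_E */18 -> active={job_D:*/19, job_E:*/18}
Op 3: register job_D */18 -> active={job_D:*/18, job_E:*/18}
Op 4: register job_F */10 -> active={job_D:*/18, job_E:*/18, job_F:*/10}
Op 5: register job_E */13 -> active={job_D:*/18, job_E:*/13, job_F:*/10}
Op 6: register job_D */2 -> active={job_D:*/2, job_E:*/13, job_F:*/10}
Op 7: register job_B */11 -> active={job_B:*/11, job_D:*/2, job_E:*/13, job_F:*/10}
Op 8: register job_F */10 -> active={job_B:*/11, job_D:*/2, job_E:*/13, job_F:*/10}
Op 9: register job_D */3 -> active={job_B:*/11, job_D:*/3, job_E:*/13, job_F:*/10}
Op 10: unregister job_B -> active={job_D:*/3, job_E:*/13, job_F:*/10}
Op 11: register job_B */11 -> active={job_B:*/11, job_D:*/3, job_E:*/13, job_F:*/10}
Op 12: unregister job_E -> active={job_B:*/11, job_D:*/3, job_F:*/10}
  job_B: interval 11, next fire after T=113 is 121
  job_D: interval 3, next fire after T=113 is 114
  job_F: interval 10, next fire after T=113 is 120
Earliest = 114, winner (lex tiebreak) = job_D

Answer: job_D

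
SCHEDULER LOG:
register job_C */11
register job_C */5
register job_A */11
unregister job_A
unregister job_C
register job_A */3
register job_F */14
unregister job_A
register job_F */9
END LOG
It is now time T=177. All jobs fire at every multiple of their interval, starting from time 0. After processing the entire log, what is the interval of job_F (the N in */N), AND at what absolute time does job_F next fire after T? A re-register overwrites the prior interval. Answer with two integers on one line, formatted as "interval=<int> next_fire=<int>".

Op 1: register job_C */11 -> active={job_C:*/11}
Op 2: register job_C */5 -> active={job_C:*/5}
Op 3: register job_A */11 -> active={job_A:*/11, job_C:*/5}
Op 4: unregister job_A -> active={job_C:*/5}
Op 5: unregister job_C -> active={}
Op 6: register job_A */3 -> active={job_A:*/3}
Op 7: register job_F */14 -> active={job_A:*/3, job_F:*/14}
Op 8: unregister job_A -> active={job_F:*/14}
Op 9: register job_F */9 -> active={job_F:*/9}
Final interval of job_F = 9
Next fire of job_F after T=177: (177//9+1)*9 = 180

Answer: interval=9 next_fire=180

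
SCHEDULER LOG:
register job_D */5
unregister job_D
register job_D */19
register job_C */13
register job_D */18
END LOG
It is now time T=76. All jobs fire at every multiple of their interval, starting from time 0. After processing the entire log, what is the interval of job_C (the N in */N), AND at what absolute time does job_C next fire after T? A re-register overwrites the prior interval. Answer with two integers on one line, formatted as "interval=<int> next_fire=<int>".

Op 1: register job_D */5 -> active={job_D:*/5}
Op 2: unregister job_D -> active={}
Op 3: register job_D */19 -> active={job_D:*/19}
Op 4: register job_C */13 -> active={job_C:*/13, job_D:*/19}
Op 5: register job_D */18 -> active={job_C:*/13, job_D:*/18}
Final interval of job_C = 13
Next fire of job_C after T=76: (76//13+1)*13 = 78

Answer: interval=13 next_fire=78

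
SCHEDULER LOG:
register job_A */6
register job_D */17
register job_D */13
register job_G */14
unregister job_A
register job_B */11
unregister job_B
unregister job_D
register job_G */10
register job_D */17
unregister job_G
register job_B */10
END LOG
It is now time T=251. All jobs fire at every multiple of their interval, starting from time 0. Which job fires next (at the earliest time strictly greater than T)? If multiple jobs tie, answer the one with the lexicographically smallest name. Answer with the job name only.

Answer: job_D

Derivation:
Op 1: register job_A */6 -> active={job_A:*/6}
Op 2: register job_D */17 -> active={job_A:*/6, job_D:*/17}
Op 3: register job_D */13 -> active={job_A:*/6, job_D:*/13}
Op 4: register job_G */14 -> active={job_A:*/6, job_D:*/13, job_G:*/14}
Op 5: unregister job_A -> active={job_D:*/13, job_G:*/14}
Op 6: register job_B */11 -> active={job_B:*/11, job_D:*/13, job_G:*/14}
Op 7: unregister job_B -> active={job_D:*/13, job_G:*/14}
Op 8: unregister job_D -> active={job_G:*/14}
Op 9: register job_G */10 -> active={job_G:*/10}
Op 10: register job_D */17 -> active={job_D:*/17, job_G:*/10}
Op 11: unregister job_G -> active={job_D:*/17}
Op 12: register job_B */10 -> active={job_B:*/10, job_D:*/17}
  job_B: interval 10, next fire after T=251 is 260
  job_D: interval 17, next fire after T=251 is 255
Earliest = 255, winner (lex tiebreak) = job_D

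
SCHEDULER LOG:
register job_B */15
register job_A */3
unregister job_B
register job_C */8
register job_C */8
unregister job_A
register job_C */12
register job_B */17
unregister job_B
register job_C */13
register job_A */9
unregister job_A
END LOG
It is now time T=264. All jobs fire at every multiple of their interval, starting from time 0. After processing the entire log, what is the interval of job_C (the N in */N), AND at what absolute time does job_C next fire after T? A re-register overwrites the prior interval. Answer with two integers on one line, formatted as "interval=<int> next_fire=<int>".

Answer: interval=13 next_fire=273

Derivation:
Op 1: register job_B */15 -> active={job_B:*/15}
Op 2: register job_A */3 -> active={job_A:*/3, job_B:*/15}
Op 3: unregister job_B -> active={job_A:*/3}
Op 4: register job_C */8 -> active={job_A:*/3, job_C:*/8}
Op 5: register job_C */8 -> active={job_A:*/3, job_C:*/8}
Op 6: unregister job_A -> active={job_C:*/8}
Op 7: register job_C */12 -> active={job_C:*/12}
Op 8: register job_B */17 -> active={job_B:*/17, job_C:*/12}
Op 9: unregister job_B -> active={job_C:*/12}
Op 10: register job_C */13 -> active={job_C:*/13}
Op 11: register job_A */9 -> active={job_A:*/9, job_C:*/13}
Op 12: unregister job_A -> active={job_C:*/13}
Final interval of job_C = 13
Next fire of job_C after T=264: (264//13+1)*13 = 273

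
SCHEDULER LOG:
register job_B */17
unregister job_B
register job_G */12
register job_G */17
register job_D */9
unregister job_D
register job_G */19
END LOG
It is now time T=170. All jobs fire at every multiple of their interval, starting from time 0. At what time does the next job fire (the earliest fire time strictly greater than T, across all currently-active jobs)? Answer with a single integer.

Op 1: register job_B */17 -> active={job_B:*/17}
Op 2: unregister job_B -> active={}
Op 3: register job_G */12 -> active={job_G:*/12}
Op 4: register job_G */17 -> active={job_G:*/17}
Op 5: register job_D */9 -> active={job_D:*/9, job_G:*/17}
Op 6: unregister job_D -> active={job_G:*/17}
Op 7: register job_G */19 -> active={job_G:*/19}
  job_G: interval 19, next fire after T=170 is 171
Earliest fire time = 171 (job job_G)

Answer: 171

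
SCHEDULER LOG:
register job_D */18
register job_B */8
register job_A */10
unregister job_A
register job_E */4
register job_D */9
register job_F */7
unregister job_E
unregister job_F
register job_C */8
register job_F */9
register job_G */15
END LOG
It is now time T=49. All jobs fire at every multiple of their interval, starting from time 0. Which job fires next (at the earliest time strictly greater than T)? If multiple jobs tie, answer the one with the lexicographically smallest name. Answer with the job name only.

Op 1: register job_D */18 -> active={job_D:*/18}
Op 2: register job_B */8 -> active={job_B:*/8, job_D:*/18}
Op 3: register job_A */10 -> active={job_A:*/10, job_B:*/8, job_D:*/18}
Op 4: unregister job_A -> active={job_B:*/8, job_D:*/18}
Op 5: register job_E */4 -> active={job_B:*/8, job_D:*/18, job_E:*/4}
Op 6: register job_D */9 -> active={job_B:*/8, job_D:*/9, job_E:*/4}
Op 7: register job_F */7 -> active={job_B:*/8, job_D:*/9, job_E:*/4, job_F:*/7}
Op 8: unregister job_E -> active={job_B:*/8, job_D:*/9, job_F:*/7}
Op 9: unregister job_F -> active={job_B:*/8, job_D:*/9}
Op 10: register job_C */8 -> active={job_B:*/8, job_C:*/8, job_D:*/9}
Op 11: register job_F */9 -> active={job_B:*/8, job_C:*/8, job_D:*/9, job_F:*/9}
Op 12: register job_G */15 -> active={job_B:*/8, job_C:*/8, job_D:*/9, job_F:*/9, job_G:*/15}
  job_B: interval 8, next fire after T=49 is 56
  job_C: interval 8, next fire after T=49 is 56
  job_D: interval 9, next fire after T=49 is 54
  job_F: interval 9, next fire after T=49 is 54
  job_G: interval 15, next fire after T=49 is 60
Earliest = 54, winner (lex tiebreak) = job_D

Answer: job_D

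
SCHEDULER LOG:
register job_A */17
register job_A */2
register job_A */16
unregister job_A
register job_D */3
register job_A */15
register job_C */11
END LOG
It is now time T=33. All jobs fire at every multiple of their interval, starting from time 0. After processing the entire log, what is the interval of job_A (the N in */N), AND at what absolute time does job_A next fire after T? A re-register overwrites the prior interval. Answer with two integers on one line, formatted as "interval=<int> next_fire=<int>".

Answer: interval=15 next_fire=45

Derivation:
Op 1: register job_A */17 -> active={job_A:*/17}
Op 2: register job_A */2 -> active={job_A:*/2}
Op 3: register job_A */16 -> active={job_A:*/16}
Op 4: unregister job_A -> active={}
Op 5: register job_D */3 -> active={job_D:*/3}
Op 6: register job_A */15 -> active={job_A:*/15, job_D:*/3}
Op 7: register job_C */11 -> active={job_A:*/15, job_C:*/11, job_D:*/3}
Final interval of job_A = 15
Next fire of job_A after T=33: (33//15+1)*15 = 45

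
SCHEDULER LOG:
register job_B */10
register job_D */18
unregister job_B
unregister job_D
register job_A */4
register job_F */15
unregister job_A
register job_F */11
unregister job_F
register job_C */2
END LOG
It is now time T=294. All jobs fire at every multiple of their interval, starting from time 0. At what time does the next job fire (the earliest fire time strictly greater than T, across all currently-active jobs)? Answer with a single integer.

Answer: 296

Derivation:
Op 1: register job_B */10 -> active={job_B:*/10}
Op 2: register job_D */18 -> active={job_B:*/10, job_D:*/18}
Op 3: unregister job_B -> active={job_D:*/18}
Op 4: unregister job_D -> active={}
Op 5: register job_A */4 -> active={job_A:*/4}
Op 6: register job_F */15 -> active={job_A:*/4, job_F:*/15}
Op 7: unregister job_A -> active={job_F:*/15}
Op 8: register job_F */11 -> active={job_F:*/11}
Op 9: unregister job_F -> active={}
Op 10: register job_C */2 -> active={job_C:*/2}
  job_C: interval 2, next fire after T=294 is 296
Earliest fire time = 296 (job job_C)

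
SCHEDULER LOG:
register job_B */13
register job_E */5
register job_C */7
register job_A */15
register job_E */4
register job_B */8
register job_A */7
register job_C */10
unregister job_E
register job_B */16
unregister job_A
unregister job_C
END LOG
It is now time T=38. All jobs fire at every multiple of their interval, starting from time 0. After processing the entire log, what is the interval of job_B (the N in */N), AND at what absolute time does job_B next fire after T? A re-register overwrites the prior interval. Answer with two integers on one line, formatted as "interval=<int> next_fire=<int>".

Op 1: register job_B */13 -> active={job_B:*/13}
Op 2: register job_E */5 -> active={job_B:*/13, job_E:*/5}
Op 3: register job_C */7 -> active={job_B:*/13, job_C:*/7, job_E:*/5}
Op 4: register job_A */15 -> active={job_A:*/15, job_B:*/13, job_C:*/7, job_E:*/5}
Op 5: register job_E */4 -> active={job_A:*/15, job_B:*/13, job_C:*/7, job_E:*/4}
Op 6: register job_B */8 -> active={job_A:*/15, job_B:*/8, job_C:*/7, job_E:*/4}
Op 7: register job_A */7 -> active={job_A:*/7, job_B:*/8, job_C:*/7, job_E:*/4}
Op 8: register job_C */10 -> active={job_A:*/7, job_B:*/8, job_C:*/10, job_E:*/4}
Op 9: unregister job_E -> active={job_A:*/7, job_B:*/8, job_C:*/10}
Op 10: register job_B */16 -> active={job_A:*/7, job_B:*/16, job_C:*/10}
Op 11: unregister job_A -> active={job_B:*/16, job_C:*/10}
Op 12: unregister job_C -> active={job_B:*/16}
Final interval of job_B = 16
Next fire of job_B after T=38: (38//16+1)*16 = 48

Answer: interval=16 next_fire=48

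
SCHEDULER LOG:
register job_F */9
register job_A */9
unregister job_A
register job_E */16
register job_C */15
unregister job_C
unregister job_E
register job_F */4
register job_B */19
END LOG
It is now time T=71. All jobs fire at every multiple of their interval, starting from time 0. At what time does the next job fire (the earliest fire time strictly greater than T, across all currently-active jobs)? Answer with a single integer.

Op 1: register job_F */9 -> active={job_F:*/9}
Op 2: register job_A */9 -> active={job_A:*/9, job_F:*/9}
Op 3: unregister job_A -> active={job_F:*/9}
Op 4: register job_E */16 -> active={job_E:*/16, job_F:*/9}
Op 5: register job_C */15 -> active={job_C:*/15, job_E:*/16, job_F:*/9}
Op 6: unregister job_C -> active={job_E:*/16, job_F:*/9}
Op 7: unregister job_E -> active={job_F:*/9}
Op 8: register job_F */4 -> active={job_F:*/4}
Op 9: register job_B */19 -> active={job_B:*/19, job_F:*/4}
  job_B: interval 19, next fire after T=71 is 76
  job_F: interval 4, next fire after T=71 is 72
Earliest fire time = 72 (job job_F)

Answer: 72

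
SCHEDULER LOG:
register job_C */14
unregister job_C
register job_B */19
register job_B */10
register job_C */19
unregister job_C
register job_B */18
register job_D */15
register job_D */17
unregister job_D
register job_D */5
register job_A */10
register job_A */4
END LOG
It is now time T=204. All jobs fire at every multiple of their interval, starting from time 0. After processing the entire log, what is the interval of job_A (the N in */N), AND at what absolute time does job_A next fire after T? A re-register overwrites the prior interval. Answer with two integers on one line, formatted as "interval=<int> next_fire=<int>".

Op 1: register job_C */14 -> active={job_C:*/14}
Op 2: unregister job_C -> active={}
Op 3: register job_B */19 -> active={job_B:*/19}
Op 4: register job_B */10 -> active={job_B:*/10}
Op 5: register job_C */19 -> active={job_B:*/10, job_C:*/19}
Op 6: unregister job_C -> active={job_B:*/10}
Op 7: register job_B */18 -> active={job_B:*/18}
Op 8: register job_D */15 -> active={job_B:*/18, job_D:*/15}
Op 9: register job_D */17 -> active={job_B:*/18, job_D:*/17}
Op 10: unregister job_D -> active={job_B:*/18}
Op 11: register job_D */5 -> active={job_B:*/18, job_D:*/5}
Op 12: register job_A */10 -> active={job_A:*/10, job_B:*/18, job_D:*/5}
Op 13: register job_A */4 -> active={job_A:*/4, job_B:*/18, job_D:*/5}
Final interval of job_A = 4
Next fire of job_A after T=204: (204//4+1)*4 = 208

Answer: interval=4 next_fire=208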